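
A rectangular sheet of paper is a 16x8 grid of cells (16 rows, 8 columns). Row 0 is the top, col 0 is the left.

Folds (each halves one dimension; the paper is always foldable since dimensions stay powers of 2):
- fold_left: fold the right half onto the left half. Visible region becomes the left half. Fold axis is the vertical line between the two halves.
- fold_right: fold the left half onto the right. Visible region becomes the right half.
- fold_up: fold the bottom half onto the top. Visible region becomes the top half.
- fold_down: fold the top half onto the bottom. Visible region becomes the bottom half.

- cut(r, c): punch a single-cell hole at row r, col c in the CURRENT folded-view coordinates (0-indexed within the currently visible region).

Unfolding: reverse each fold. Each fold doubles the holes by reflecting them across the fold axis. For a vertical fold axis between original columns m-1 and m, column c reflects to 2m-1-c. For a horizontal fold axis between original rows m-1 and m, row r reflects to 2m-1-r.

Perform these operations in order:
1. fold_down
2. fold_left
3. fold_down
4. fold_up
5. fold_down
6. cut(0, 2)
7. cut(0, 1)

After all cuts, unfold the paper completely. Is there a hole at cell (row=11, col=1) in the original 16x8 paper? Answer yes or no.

Op 1 fold_down: fold axis h@8; visible region now rows[8,16) x cols[0,8) = 8x8
Op 2 fold_left: fold axis v@4; visible region now rows[8,16) x cols[0,4) = 8x4
Op 3 fold_down: fold axis h@12; visible region now rows[12,16) x cols[0,4) = 4x4
Op 4 fold_up: fold axis h@14; visible region now rows[12,14) x cols[0,4) = 2x4
Op 5 fold_down: fold axis h@13; visible region now rows[13,14) x cols[0,4) = 1x4
Op 6 cut(0, 2): punch at orig (13,2); cuts so far [(13, 2)]; region rows[13,14) x cols[0,4) = 1x4
Op 7 cut(0, 1): punch at orig (13,1); cuts so far [(13, 1), (13, 2)]; region rows[13,14) x cols[0,4) = 1x4
Unfold 1 (reflect across h@13): 4 holes -> [(12, 1), (12, 2), (13, 1), (13, 2)]
Unfold 2 (reflect across h@14): 8 holes -> [(12, 1), (12, 2), (13, 1), (13, 2), (14, 1), (14, 2), (15, 1), (15, 2)]
Unfold 3 (reflect across h@12): 16 holes -> [(8, 1), (8, 2), (9, 1), (9, 2), (10, 1), (10, 2), (11, 1), (11, 2), (12, 1), (12, 2), (13, 1), (13, 2), (14, 1), (14, 2), (15, 1), (15, 2)]
Unfold 4 (reflect across v@4): 32 holes -> [(8, 1), (8, 2), (8, 5), (8, 6), (9, 1), (9, 2), (9, 5), (9, 6), (10, 1), (10, 2), (10, 5), (10, 6), (11, 1), (11, 2), (11, 5), (11, 6), (12, 1), (12, 2), (12, 5), (12, 6), (13, 1), (13, 2), (13, 5), (13, 6), (14, 1), (14, 2), (14, 5), (14, 6), (15, 1), (15, 2), (15, 5), (15, 6)]
Unfold 5 (reflect across h@8): 64 holes -> [(0, 1), (0, 2), (0, 5), (0, 6), (1, 1), (1, 2), (1, 5), (1, 6), (2, 1), (2, 2), (2, 5), (2, 6), (3, 1), (3, 2), (3, 5), (3, 6), (4, 1), (4, 2), (4, 5), (4, 6), (5, 1), (5, 2), (5, 5), (5, 6), (6, 1), (6, 2), (6, 5), (6, 6), (7, 1), (7, 2), (7, 5), (7, 6), (8, 1), (8, 2), (8, 5), (8, 6), (9, 1), (9, 2), (9, 5), (9, 6), (10, 1), (10, 2), (10, 5), (10, 6), (11, 1), (11, 2), (11, 5), (11, 6), (12, 1), (12, 2), (12, 5), (12, 6), (13, 1), (13, 2), (13, 5), (13, 6), (14, 1), (14, 2), (14, 5), (14, 6), (15, 1), (15, 2), (15, 5), (15, 6)]
Holes: [(0, 1), (0, 2), (0, 5), (0, 6), (1, 1), (1, 2), (1, 5), (1, 6), (2, 1), (2, 2), (2, 5), (2, 6), (3, 1), (3, 2), (3, 5), (3, 6), (4, 1), (4, 2), (4, 5), (4, 6), (5, 1), (5, 2), (5, 5), (5, 6), (6, 1), (6, 2), (6, 5), (6, 6), (7, 1), (7, 2), (7, 5), (7, 6), (8, 1), (8, 2), (8, 5), (8, 6), (9, 1), (9, 2), (9, 5), (9, 6), (10, 1), (10, 2), (10, 5), (10, 6), (11, 1), (11, 2), (11, 5), (11, 6), (12, 1), (12, 2), (12, 5), (12, 6), (13, 1), (13, 2), (13, 5), (13, 6), (14, 1), (14, 2), (14, 5), (14, 6), (15, 1), (15, 2), (15, 5), (15, 6)]

Answer: yes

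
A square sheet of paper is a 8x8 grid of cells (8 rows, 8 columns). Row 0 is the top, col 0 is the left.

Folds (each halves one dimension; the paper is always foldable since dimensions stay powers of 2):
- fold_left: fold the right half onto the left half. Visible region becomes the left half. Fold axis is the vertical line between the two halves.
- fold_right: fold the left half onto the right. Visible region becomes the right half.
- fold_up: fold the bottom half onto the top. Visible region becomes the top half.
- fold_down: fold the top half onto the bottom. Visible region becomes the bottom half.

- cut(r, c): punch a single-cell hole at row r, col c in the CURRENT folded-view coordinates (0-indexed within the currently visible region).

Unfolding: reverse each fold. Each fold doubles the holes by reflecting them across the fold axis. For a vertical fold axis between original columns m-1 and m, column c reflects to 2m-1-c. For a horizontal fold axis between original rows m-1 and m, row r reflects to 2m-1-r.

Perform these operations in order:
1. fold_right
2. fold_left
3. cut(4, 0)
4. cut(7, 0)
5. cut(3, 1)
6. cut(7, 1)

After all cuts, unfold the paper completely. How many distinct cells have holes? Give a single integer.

Answer: 16

Derivation:
Op 1 fold_right: fold axis v@4; visible region now rows[0,8) x cols[4,8) = 8x4
Op 2 fold_left: fold axis v@6; visible region now rows[0,8) x cols[4,6) = 8x2
Op 3 cut(4, 0): punch at orig (4,4); cuts so far [(4, 4)]; region rows[0,8) x cols[4,6) = 8x2
Op 4 cut(7, 0): punch at orig (7,4); cuts so far [(4, 4), (7, 4)]; region rows[0,8) x cols[4,6) = 8x2
Op 5 cut(3, 1): punch at orig (3,5); cuts so far [(3, 5), (4, 4), (7, 4)]; region rows[0,8) x cols[4,6) = 8x2
Op 6 cut(7, 1): punch at orig (7,5); cuts so far [(3, 5), (4, 4), (7, 4), (7, 5)]; region rows[0,8) x cols[4,6) = 8x2
Unfold 1 (reflect across v@6): 8 holes -> [(3, 5), (3, 6), (4, 4), (4, 7), (7, 4), (7, 5), (7, 6), (7, 7)]
Unfold 2 (reflect across v@4): 16 holes -> [(3, 1), (3, 2), (3, 5), (3, 6), (4, 0), (4, 3), (4, 4), (4, 7), (7, 0), (7, 1), (7, 2), (7, 3), (7, 4), (7, 5), (7, 6), (7, 7)]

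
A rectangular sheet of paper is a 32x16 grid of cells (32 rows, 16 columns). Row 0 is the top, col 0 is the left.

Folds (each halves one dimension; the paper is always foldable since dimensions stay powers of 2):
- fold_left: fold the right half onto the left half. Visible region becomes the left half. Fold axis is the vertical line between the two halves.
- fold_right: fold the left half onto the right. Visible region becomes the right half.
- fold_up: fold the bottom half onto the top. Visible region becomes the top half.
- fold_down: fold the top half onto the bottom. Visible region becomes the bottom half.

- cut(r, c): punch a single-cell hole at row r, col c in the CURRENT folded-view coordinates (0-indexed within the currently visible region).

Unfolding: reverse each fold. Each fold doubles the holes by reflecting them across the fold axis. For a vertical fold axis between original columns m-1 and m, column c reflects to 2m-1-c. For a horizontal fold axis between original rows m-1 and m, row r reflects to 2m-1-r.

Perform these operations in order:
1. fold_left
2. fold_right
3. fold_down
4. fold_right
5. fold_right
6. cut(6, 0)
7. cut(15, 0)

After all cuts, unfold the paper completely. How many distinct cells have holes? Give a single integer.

Op 1 fold_left: fold axis v@8; visible region now rows[0,32) x cols[0,8) = 32x8
Op 2 fold_right: fold axis v@4; visible region now rows[0,32) x cols[4,8) = 32x4
Op 3 fold_down: fold axis h@16; visible region now rows[16,32) x cols[4,8) = 16x4
Op 4 fold_right: fold axis v@6; visible region now rows[16,32) x cols[6,8) = 16x2
Op 5 fold_right: fold axis v@7; visible region now rows[16,32) x cols[7,8) = 16x1
Op 6 cut(6, 0): punch at orig (22,7); cuts so far [(22, 7)]; region rows[16,32) x cols[7,8) = 16x1
Op 7 cut(15, 0): punch at orig (31,7); cuts so far [(22, 7), (31, 7)]; region rows[16,32) x cols[7,8) = 16x1
Unfold 1 (reflect across v@7): 4 holes -> [(22, 6), (22, 7), (31, 6), (31, 7)]
Unfold 2 (reflect across v@6): 8 holes -> [(22, 4), (22, 5), (22, 6), (22, 7), (31, 4), (31, 5), (31, 6), (31, 7)]
Unfold 3 (reflect across h@16): 16 holes -> [(0, 4), (0, 5), (0, 6), (0, 7), (9, 4), (9, 5), (9, 6), (9, 7), (22, 4), (22, 5), (22, 6), (22, 7), (31, 4), (31, 5), (31, 6), (31, 7)]
Unfold 4 (reflect across v@4): 32 holes -> [(0, 0), (0, 1), (0, 2), (0, 3), (0, 4), (0, 5), (0, 6), (0, 7), (9, 0), (9, 1), (9, 2), (9, 3), (9, 4), (9, 5), (9, 6), (9, 7), (22, 0), (22, 1), (22, 2), (22, 3), (22, 4), (22, 5), (22, 6), (22, 7), (31, 0), (31, 1), (31, 2), (31, 3), (31, 4), (31, 5), (31, 6), (31, 7)]
Unfold 5 (reflect across v@8): 64 holes -> [(0, 0), (0, 1), (0, 2), (0, 3), (0, 4), (0, 5), (0, 6), (0, 7), (0, 8), (0, 9), (0, 10), (0, 11), (0, 12), (0, 13), (0, 14), (0, 15), (9, 0), (9, 1), (9, 2), (9, 3), (9, 4), (9, 5), (9, 6), (9, 7), (9, 8), (9, 9), (9, 10), (9, 11), (9, 12), (9, 13), (9, 14), (9, 15), (22, 0), (22, 1), (22, 2), (22, 3), (22, 4), (22, 5), (22, 6), (22, 7), (22, 8), (22, 9), (22, 10), (22, 11), (22, 12), (22, 13), (22, 14), (22, 15), (31, 0), (31, 1), (31, 2), (31, 3), (31, 4), (31, 5), (31, 6), (31, 7), (31, 8), (31, 9), (31, 10), (31, 11), (31, 12), (31, 13), (31, 14), (31, 15)]

Answer: 64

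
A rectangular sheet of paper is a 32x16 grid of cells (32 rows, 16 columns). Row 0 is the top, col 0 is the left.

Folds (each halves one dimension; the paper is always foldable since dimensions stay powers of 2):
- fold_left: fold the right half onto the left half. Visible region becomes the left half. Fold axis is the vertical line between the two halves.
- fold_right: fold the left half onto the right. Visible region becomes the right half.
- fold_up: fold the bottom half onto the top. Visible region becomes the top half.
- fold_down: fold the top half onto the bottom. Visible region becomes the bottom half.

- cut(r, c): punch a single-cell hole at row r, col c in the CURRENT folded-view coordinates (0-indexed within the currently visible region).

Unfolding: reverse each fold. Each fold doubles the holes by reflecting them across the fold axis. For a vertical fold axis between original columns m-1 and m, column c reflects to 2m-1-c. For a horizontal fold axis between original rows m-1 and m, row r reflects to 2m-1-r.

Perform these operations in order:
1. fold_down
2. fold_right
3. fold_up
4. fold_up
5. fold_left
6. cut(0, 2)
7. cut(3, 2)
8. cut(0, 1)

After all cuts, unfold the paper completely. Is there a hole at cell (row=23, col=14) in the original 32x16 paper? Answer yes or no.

Answer: yes

Derivation:
Op 1 fold_down: fold axis h@16; visible region now rows[16,32) x cols[0,16) = 16x16
Op 2 fold_right: fold axis v@8; visible region now rows[16,32) x cols[8,16) = 16x8
Op 3 fold_up: fold axis h@24; visible region now rows[16,24) x cols[8,16) = 8x8
Op 4 fold_up: fold axis h@20; visible region now rows[16,20) x cols[8,16) = 4x8
Op 5 fold_left: fold axis v@12; visible region now rows[16,20) x cols[8,12) = 4x4
Op 6 cut(0, 2): punch at orig (16,10); cuts so far [(16, 10)]; region rows[16,20) x cols[8,12) = 4x4
Op 7 cut(3, 2): punch at orig (19,10); cuts so far [(16, 10), (19, 10)]; region rows[16,20) x cols[8,12) = 4x4
Op 8 cut(0, 1): punch at orig (16,9); cuts so far [(16, 9), (16, 10), (19, 10)]; region rows[16,20) x cols[8,12) = 4x4
Unfold 1 (reflect across v@12): 6 holes -> [(16, 9), (16, 10), (16, 13), (16, 14), (19, 10), (19, 13)]
Unfold 2 (reflect across h@20): 12 holes -> [(16, 9), (16, 10), (16, 13), (16, 14), (19, 10), (19, 13), (20, 10), (20, 13), (23, 9), (23, 10), (23, 13), (23, 14)]
Unfold 3 (reflect across h@24): 24 holes -> [(16, 9), (16, 10), (16, 13), (16, 14), (19, 10), (19, 13), (20, 10), (20, 13), (23, 9), (23, 10), (23, 13), (23, 14), (24, 9), (24, 10), (24, 13), (24, 14), (27, 10), (27, 13), (28, 10), (28, 13), (31, 9), (31, 10), (31, 13), (31, 14)]
Unfold 4 (reflect across v@8): 48 holes -> [(16, 1), (16, 2), (16, 5), (16, 6), (16, 9), (16, 10), (16, 13), (16, 14), (19, 2), (19, 5), (19, 10), (19, 13), (20, 2), (20, 5), (20, 10), (20, 13), (23, 1), (23, 2), (23, 5), (23, 6), (23, 9), (23, 10), (23, 13), (23, 14), (24, 1), (24, 2), (24, 5), (24, 6), (24, 9), (24, 10), (24, 13), (24, 14), (27, 2), (27, 5), (27, 10), (27, 13), (28, 2), (28, 5), (28, 10), (28, 13), (31, 1), (31, 2), (31, 5), (31, 6), (31, 9), (31, 10), (31, 13), (31, 14)]
Unfold 5 (reflect across h@16): 96 holes -> [(0, 1), (0, 2), (0, 5), (0, 6), (0, 9), (0, 10), (0, 13), (0, 14), (3, 2), (3, 5), (3, 10), (3, 13), (4, 2), (4, 5), (4, 10), (4, 13), (7, 1), (7, 2), (7, 5), (7, 6), (7, 9), (7, 10), (7, 13), (7, 14), (8, 1), (8, 2), (8, 5), (8, 6), (8, 9), (8, 10), (8, 13), (8, 14), (11, 2), (11, 5), (11, 10), (11, 13), (12, 2), (12, 5), (12, 10), (12, 13), (15, 1), (15, 2), (15, 5), (15, 6), (15, 9), (15, 10), (15, 13), (15, 14), (16, 1), (16, 2), (16, 5), (16, 6), (16, 9), (16, 10), (16, 13), (16, 14), (19, 2), (19, 5), (19, 10), (19, 13), (20, 2), (20, 5), (20, 10), (20, 13), (23, 1), (23, 2), (23, 5), (23, 6), (23, 9), (23, 10), (23, 13), (23, 14), (24, 1), (24, 2), (24, 5), (24, 6), (24, 9), (24, 10), (24, 13), (24, 14), (27, 2), (27, 5), (27, 10), (27, 13), (28, 2), (28, 5), (28, 10), (28, 13), (31, 1), (31, 2), (31, 5), (31, 6), (31, 9), (31, 10), (31, 13), (31, 14)]
Holes: [(0, 1), (0, 2), (0, 5), (0, 6), (0, 9), (0, 10), (0, 13), (0, 14), (3, 2), (3, 5), (3, 10), (3, 13), (4, 2), (4, 5), (4, 10), (4, 13), (7, 1), (7, 2), (7, 5), (7, 6), (7, 9), (7, 10), (7, 13), (7, 14), (8, 1), (8, 2), (8, 5), (8, 6), (8, 9), (8, 10), (8, 13), (8, 14), (11, 2), (11, 5), (11, 10), (11, 13), (12, 2), (12, 5), (12, 10), (12, 13), (15, 1), (15, 2), (15, 5), (15, 6), (15, 9), (15, 10), (15, 13), (15, 14), (16, 1), (16, 2), (16, 5), (16, 6), (16, 9), (16, 10), (16, 13), (16, 14), (19, 2), (19, 5), (19, 10), (19, 13), (20, 2), (20, 5), (20, 10), (20, 13), (23, 1), (23, 2), (23, 5), (23, 6), (23, 9), (23, 10), (23, 13), (23, 14), (24, 1), (24, 2), (24, 5), (24, 6), (24, 9), (24, 10), (24, 13), (24, 14), (27, 2), (27, 5), (27, 10), (27, 13), (28, 2), (28, 5), (28, 10), (28, 13), (31, 1), (31, 2), (31, 5), (31, 6), (31, 9), (31, 10), (31, 13), (31, 14)]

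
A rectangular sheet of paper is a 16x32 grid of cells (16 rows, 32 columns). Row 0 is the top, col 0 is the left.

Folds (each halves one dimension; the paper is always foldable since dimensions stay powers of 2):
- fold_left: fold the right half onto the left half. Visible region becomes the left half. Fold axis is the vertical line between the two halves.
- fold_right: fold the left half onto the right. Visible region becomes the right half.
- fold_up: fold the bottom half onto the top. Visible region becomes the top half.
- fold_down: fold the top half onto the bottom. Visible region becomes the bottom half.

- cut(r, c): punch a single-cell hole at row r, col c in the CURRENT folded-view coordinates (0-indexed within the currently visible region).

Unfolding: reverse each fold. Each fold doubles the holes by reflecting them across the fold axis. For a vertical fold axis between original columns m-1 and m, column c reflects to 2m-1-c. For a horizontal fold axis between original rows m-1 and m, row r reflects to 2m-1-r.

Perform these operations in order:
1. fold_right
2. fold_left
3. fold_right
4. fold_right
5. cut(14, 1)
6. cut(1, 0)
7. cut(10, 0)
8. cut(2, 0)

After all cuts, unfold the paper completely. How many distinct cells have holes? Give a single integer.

Op 1 fold_right: fold axis v@16; visible region now rows[0,16) x cols[16,32) = 16x16
Op 2 fold_left: fold axis v@24; visible region now rows[0,16) x cols[16,24) = 16x8
Op 3 fold_right: fold axis v@20; visible region now rows[0,16) x cols[20,24) = 16x4
Op 4 fold_right: fold axis v@22; visible region now rows[0,16) x cols[22,24) = 16x2
Op 5 cut(14, 1): punch at orig (14,23); cuts so far [(14, 23)]; region rows[0,16) x cols[22,24) = 16x2
Op 6 cut(1, 0): punch at orig (1,22); cuts so far [(1, 22), (14, 23)]; region rows[0,16) x cols[22,24) = 16x2
Op 7 cut(10, 0): punch at orig (10,22); cuts so far [(1, 22), (10, 22), (14, 23)]; region rows[0,16) x cols[22,24) = 16x2
Op 8 cut(2, 0): punch at orig (2,22); cuts so far [(1, 22), (2, 22), (10, 22), (14, 23)]; region rows[0,16) x cols[22,24) = 16x2
Unfold 1 (reflect across v@22): 8 holes -> [(1, 21), (1, 22), (2, 21), (2, 22), (10, 21), (10, 22), (14, 20), (14, 23)]
Unfold 2 (reflect across v@20): 16 holes -> [(1, 17), (1, 18), (1, 21), (1, 22), (2, 17), (2, 18), (2, 21), (2, 22), (10, 17), (10, 18), (10, 21), (10, 22), (14, 16), (14, 19), (14, 20), (14, 23)]
Unfold 3 (reflect across v@24): 32 holes -> [(1, 17), (1, 18), (1, 21), (1, 22), (1, 25), (1, 26), (1, 29), (1, 30), (2, 17), (2, 18), (2, 21), (2, 22), (2, 25), (2, 26), (2, 29), (2, 30), (10, 17), (10, 18), (10, 21), (10, 22), (10, 25), (10, 26), (10, 29), (10, 30), (14, 16), (14, 19), (14, 20), (14, 23), (14, 24), (14, 27), (14, 28), (14, 31)]
Unfold 4 (reflect across v@16): 64 holes -> [(1, 1), (1, 2), (1, 5), (1, 6), (1, 9), (1, 10), (1, 13), (1, 14), (1, 17), (1, 18), (1, 21), (1, 22), (1, 25), (1, 26), (1, 29), (1, 30), (2, 1), (2, 2), (2, 5), (2, 6), (2, 9), (2, 10), (2, 13), (2, 14), (2, 17), (2, 18), (2, 21), (2, 22), (2, 25), (2, 26), (2, 29), (2, 30), (10, 1), (10, 2), (10, 5), (10, 6), (10, 9), (10, 10), (10, 13), (10, 14), (10, 17), (10, 18), (10, 21), (10, 22), (10, 25), (10, 26), (10, 29), (10, 30), (14, 0), (14, 3), (14, 4), (14, 7), (14, 8), (14, 11), (14, 12), (14, 15), (14, 16), (14, 19), (14, 20), (14, 23), (14, 24), (14, 27), (14, 28), (14, 31)]

Answer: 64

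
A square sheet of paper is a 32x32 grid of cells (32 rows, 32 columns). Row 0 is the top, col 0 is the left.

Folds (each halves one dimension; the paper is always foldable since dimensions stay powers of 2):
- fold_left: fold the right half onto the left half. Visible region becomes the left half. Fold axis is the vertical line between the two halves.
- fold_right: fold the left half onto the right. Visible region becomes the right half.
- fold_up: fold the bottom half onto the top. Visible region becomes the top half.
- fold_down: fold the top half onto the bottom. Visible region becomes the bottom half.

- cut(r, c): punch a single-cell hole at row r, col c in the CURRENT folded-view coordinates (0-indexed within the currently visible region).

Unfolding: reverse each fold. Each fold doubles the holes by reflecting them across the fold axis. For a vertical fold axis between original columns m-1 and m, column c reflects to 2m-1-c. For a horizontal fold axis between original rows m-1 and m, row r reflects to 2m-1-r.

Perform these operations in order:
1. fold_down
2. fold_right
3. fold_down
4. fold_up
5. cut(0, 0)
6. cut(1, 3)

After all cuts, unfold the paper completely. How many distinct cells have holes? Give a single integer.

Op 1 fold_down: fold axis h@16; visible region now rows[16,32) x cols[0,32) = 16x32
Op 2 fold_right: fold axis v@16; visible region now rows[16,32) x cols[16,32) = 16x16
Op 3 fold_down: fold axis h@24; visible region now rows[24,32) x cols[16,32) = 8x16
Op 4 fold_up: fold axis h@28; visible region now rows[24,28) x cols[16,32) = 4x16
Op 5 cut(0, 0): punch at orig (24,16); cuts so far [(24, 16)]; region rows[24,28) x cols[16,32) = 4x16
Op 6 cut(1, 3): punch at orig (25,19); cuts so far [(24, 16), (25, 19)]; region rows[24,28) x cols[16,32) = 4x16
Unfold 1 (reflect across h@28): 4 holes -> [(24, 16), (25, 19), (30, 19), (31, 16)]
Unfold 2 (reflect across h@24): 8 holes -> [(16, 16), (17, 19), (22, 19), (23, 16), (24, 16), (25, 19), (30, 19), (31, 16)]
Unfold 3 (reflect across v@16): 16 holes -> [(16, 15), (16, 16), (17, 12), (17, 19), (22, 12), (22, 19), (23, 15), (23, 16), (24, 15), (24, 16), (25, 12), (25, 19), (30, 12), (30, 19), (31, 15), (31, 16)]
Unfold 4 (reflect across h@16): 32 holes -> [(0, 15), (0, 16), (1, 12), (1, 19), (6, 12), (6, 19), (7, 15), (7, 16), (8, 15), (8, 16), (9, 12), (9, 19), (14, 12), (14, 19), (15, 15), (15, 16), (16, 15), (16, 16), (17, 12), (17, 19), (22, 12), (22, 19), (23, 15), (23, 16), (24, 15), (24, 16), (25, 12), (25, 19), (30, 12), (30, 19), (31, 15), (31, 16)]

Answer: 32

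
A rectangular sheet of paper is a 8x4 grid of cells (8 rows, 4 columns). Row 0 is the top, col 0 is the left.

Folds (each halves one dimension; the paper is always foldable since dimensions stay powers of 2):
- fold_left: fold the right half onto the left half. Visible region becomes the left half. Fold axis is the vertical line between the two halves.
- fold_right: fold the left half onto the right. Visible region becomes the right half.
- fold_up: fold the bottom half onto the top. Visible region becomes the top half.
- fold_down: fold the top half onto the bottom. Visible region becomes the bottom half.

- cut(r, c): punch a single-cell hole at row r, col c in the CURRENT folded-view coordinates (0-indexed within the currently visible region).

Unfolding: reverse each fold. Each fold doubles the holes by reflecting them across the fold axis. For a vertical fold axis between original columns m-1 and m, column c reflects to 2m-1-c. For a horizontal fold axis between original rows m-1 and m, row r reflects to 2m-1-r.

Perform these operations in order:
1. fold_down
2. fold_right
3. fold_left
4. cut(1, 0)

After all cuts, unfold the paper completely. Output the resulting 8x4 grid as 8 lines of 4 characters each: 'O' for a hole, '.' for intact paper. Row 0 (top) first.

Answer: ....
....
OOOO
....
....
OOOO
....
....

Derivation:
Op 1 fold_down: fold axis h@4; visible region now rows[4,8) x cols[0,4) = 4x4
Op 2 fold_right: fold axis v@2; visible region now rows[4,8) x cols[2,4) = 4x2
Op 3 fold_left: fold axis v@3; visible region now rows[4,8) x cols[2,3) = 4x1
Op 4 cut(1, 0): punch at orig (5,2); cuts so far [(5, 2)]; region rows[4,8) x cols[2,3) = 4x1
Unfold 1 (reflect across v@3): 2 holes -> [(5, 2), (5, 3)]
Unfold 2 (reflect across v@2): 4 holes -> [(5, 0), (5, 1), (5, 2), (5, 3)]
Unfold 3 (reflect across h@4): 8 holes -> [(2, 0), (2, 1), (2, 2), (2, 3), (5, 0), (5, 1), (5, 2), (5, 3)]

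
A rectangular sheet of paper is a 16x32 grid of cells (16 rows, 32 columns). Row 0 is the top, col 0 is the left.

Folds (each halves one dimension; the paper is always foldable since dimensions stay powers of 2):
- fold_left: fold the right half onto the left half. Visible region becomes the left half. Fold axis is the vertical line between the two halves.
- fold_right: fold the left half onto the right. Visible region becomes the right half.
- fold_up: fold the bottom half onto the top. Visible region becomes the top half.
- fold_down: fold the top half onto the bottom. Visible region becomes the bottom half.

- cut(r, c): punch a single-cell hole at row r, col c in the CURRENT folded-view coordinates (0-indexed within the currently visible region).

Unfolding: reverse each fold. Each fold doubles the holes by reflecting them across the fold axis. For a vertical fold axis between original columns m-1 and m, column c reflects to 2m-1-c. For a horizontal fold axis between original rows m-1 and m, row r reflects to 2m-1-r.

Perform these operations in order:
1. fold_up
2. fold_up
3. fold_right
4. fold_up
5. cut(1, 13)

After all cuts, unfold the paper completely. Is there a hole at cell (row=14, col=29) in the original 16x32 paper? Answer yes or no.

Answer: yes

Derivation:
Op 1 fold_up: fold axis h@8; visible region now rows[0,8) x cols[0,32) = 8x32
Op 2 fold_up: fold axis h@4; visible region now rows[0,4) x cols[0,32) = 4x32
Op 3 fold_right: fold axis v@16; visible region now rows[0,4) x cols[16,32) = 4x16
Op 4 fold_up: fold axis h@2; visible region now rows[0,2) x cols[16,32) = 2x16
Op 5 cut(1, 13): punch at orig (1,29); cuts so far [(1, 29)]; region rows[0,2) x cols[16,32) = 2x16
Unfold 1 (reflect across h@2): 2 holes -> [(1, 29), (2, 29)]
Unfold 2 (reflect across v@16): 4 holes -> [(1, 2), (1, 29), (2, 2), (2, 29)]
Unfold 3 (reflect across h@4): 8 holes -> [(1, 2), (1, 29), (2, 2), (2, 29), (5, 2), (5, 29), (6, 2), (6, 29)]
Unfold 4 (reflect across h@8): 16 holes -> [(1, 2), (1, 29), (2, 2), (2, 29), (5, 2), (5, 29), (6, 2), (6, 29), (9, 2), (9, 29), (10, 2), (10, 29), (13, 2), (13, 29), (14, 2), (14, 29)]
Holes: [(1, 2), (1, 29), (2, 2), (2, 29), (5, 2), (5, 29), (6, 2), (6, 29), (9, 2), (9, 29), (10, 2), (10, 29), (13, 2), (13, 29), (14, 2), (14, 29)]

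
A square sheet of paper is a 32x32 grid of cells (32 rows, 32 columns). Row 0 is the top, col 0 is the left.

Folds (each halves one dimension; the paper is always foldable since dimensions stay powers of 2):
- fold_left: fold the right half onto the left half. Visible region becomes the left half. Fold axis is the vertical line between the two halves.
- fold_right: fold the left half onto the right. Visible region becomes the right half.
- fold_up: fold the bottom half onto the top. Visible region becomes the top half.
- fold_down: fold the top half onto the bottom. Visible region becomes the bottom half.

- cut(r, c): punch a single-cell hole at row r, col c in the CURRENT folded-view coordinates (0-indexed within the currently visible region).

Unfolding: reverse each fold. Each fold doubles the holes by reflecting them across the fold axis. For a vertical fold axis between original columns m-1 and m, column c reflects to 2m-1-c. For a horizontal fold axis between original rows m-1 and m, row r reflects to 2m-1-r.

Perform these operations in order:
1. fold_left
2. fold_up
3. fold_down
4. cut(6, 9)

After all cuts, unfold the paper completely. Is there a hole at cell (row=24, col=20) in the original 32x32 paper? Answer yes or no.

Answer: no

Derivation:
Op 1 fold_left: fold axis v@16; visible region now rows[0,32) x cols[0,16) = 32x16
Op 2 fold_up: fold axis h@16; visible region now rows[0,16) x cols[0,16) = 16x16
Op 3 fold_down: fold axis h@8; visible region now rows[8,16) x cols[0,16) = 8x16
Op 4 cut(6, 9): punch at orig (14,9); cuts so far [(14, 9)]; region rows[8,16) x cols[0,16) = 8x16
Unfold 1 (reflect across h@8): 2 holes -> [(1, 9), (14, 9)]
Unfold 2 (reflect across h@16): 4 holes -> [(1, 9), (14, 9), (17, 9), (30, 9)]
Unfold 3 (reflect across v@16): 8 holes -> [(1, 9), (1, 22), (14, 9), (14, 22), (17, 9), (17, 22), (30, 9), (30, 22)]
Holes: [(1, 9), (1, 22), (14, 9), (14, 22), (17, 9), (17, 22), (30, 9), (30, 22)]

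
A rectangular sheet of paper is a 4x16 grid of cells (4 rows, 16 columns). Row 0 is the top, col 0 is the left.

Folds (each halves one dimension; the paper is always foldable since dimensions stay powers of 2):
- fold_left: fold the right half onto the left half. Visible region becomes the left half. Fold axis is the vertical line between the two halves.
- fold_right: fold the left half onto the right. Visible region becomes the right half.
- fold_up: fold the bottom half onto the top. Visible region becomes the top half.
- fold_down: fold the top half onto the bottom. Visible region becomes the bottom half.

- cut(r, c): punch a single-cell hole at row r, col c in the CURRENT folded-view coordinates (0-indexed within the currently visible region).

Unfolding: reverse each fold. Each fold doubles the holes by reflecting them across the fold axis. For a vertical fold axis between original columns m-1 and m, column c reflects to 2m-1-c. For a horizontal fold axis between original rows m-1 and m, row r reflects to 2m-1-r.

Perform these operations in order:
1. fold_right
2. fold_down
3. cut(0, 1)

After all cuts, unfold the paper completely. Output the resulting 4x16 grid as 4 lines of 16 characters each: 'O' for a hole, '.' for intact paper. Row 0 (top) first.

Op 1 fold_right: fold axis v@8; visible region now rows[0,4) x cols[8,16) = 4x8
Op 2 fold_down: fold axis h@2; visible region now rows[2,4) x cols[8,16) = 2x8
Op 3 cut(0, 1): punch at orig (2,9); cuts so far [(2, 9)]; region rows[2,4) x cols[8,16) = 2x8
Unfold 1 (reflect across h@2): 2 holes -> [(1, 9), (2, 9)]
Unfold 2 (reflect across v@8): 4 holes -> [(1, 6), (1, 9), (2, 6), (2, 9)]

Answer: ................
......O..O......
......O..O......
................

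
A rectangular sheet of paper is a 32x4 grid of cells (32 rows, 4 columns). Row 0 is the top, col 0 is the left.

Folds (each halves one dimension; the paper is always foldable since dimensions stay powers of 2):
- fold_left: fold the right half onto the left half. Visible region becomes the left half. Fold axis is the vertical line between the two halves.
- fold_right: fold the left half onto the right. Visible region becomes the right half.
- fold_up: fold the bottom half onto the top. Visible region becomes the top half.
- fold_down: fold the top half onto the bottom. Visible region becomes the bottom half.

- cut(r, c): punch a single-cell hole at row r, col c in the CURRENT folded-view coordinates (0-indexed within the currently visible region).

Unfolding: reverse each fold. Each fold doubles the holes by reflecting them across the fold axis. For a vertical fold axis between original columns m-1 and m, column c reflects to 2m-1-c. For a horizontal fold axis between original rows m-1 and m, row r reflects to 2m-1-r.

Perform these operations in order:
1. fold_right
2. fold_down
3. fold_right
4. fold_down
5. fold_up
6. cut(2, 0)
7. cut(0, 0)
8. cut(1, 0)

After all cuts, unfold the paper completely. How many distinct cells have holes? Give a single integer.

Answer: 96

Derivation:
Op 1 fold_right: fold axis v@2; visible region now rows[0,32) x cols[2,4) = 32x2
Op 2 fold_down: fold axis h@16; visible region now rows[16,32) x cols[2,4) = 16x2
Op 3 fold_right: fold axis v@3; visible region now rows[16,32) x cols[3,4) = 16x1
Op 4 fold_down: fold axis h@24; visible region now rows[24,32) x cols[3,4) = 8x1
Op 5 fold_up: fold axis h@28; visible region now rows[24,28) x cols[3,4) = 4x1
Op 6 cut(2, 0): punch at orig (26,3); cuts so far [(26, 3)]; region rows[24,28) x cols[3,4) = 4x1
Op 7 cut(0, 0): punch at orig (24,3); cuts so far [(24, 3), (26, 3)]; region rows[24,28) x cols[3,4) = 4x1
Op 8 cut(1, 0): punch at orig (25,3); cuts so far [(24, 3), (25, 3), (26, 3)]; region rows[24,28) x cols[3,4) = 4x1
Unfold 1 (reflect across h@28): 6 holes -> [(24, 3), (25, 3), (26, 3), (29, 3), (30, 3), (31, 3)]
Unfold 2 (reflect across h@24): 12 holes -> [(16, 3), (17, 3), (18, 3), (21, 3), (22, 3), (23, 3), (24, 3), (25, 3), (26, 3), (29, 3), (30, 3), (31, 3)]
Unfold 3 (reflect across v@3): 24 holes -> [(16, 2), (16, 3), (17, 2), (17, 3), (18, 2), (18, 3), (21, 2), (21, 3), (22, 2), (22, 3), (23, 2), (23, 3), (24, 2), (24, 3), (25, 2), (25, 3), (26, 2), (26, 3), (29, 2), (29, 3), (30, 2), (30, 3), (31, 2), (31, 3)]
Unfold 4 (reflect across h@16): 48 holes -> [(0, 2), (0, 3), (1, 2), (1, 3), (2, 2), (2, 3), (5, 2), (5, 3), (6, 2), (6, 3), (7, 2), (7, 3), (8, 2), (8, 3), (9, 2), (9, 3), (10, 2), (10, 3), (13, 2), (13, 3), (14, 2), (14, 3), (15, 2), (15, 3), (16, 2), (16, 3), (17, 2), (17, 3), (18, 2), (18, 3), (21, 2), (21, 3), (22, 2), (22, 3), (23, 2), (23, 3), (24, 2), (24, 3), (25, 2), (25, 3), (26, 2), (26, 3), (29, 2), (29, 3), (30, 2), (30, 3), (31, 2), (31, 3)]
Unfold 5 (reflect across v@2): 96 holes -> [(0, 0), (0, 1), (0, 2), (0, 3), (1, 0), (1, 1), (1, 2), (1, 3), (2, 0), (2, 1), (2, 2), (2, 3), (5, 0), (5, 1), (5, 2), (5, 3), (6, 0), (6, 1), (6, 2), (6, 3), (7, 0), (7, 1), (7, 2), (7, 3), (8, 0), (8, 1), (8, 2), (8, 3), (9, 0), (9, 1), (9, 2), (9, 3), (10, 0), (10, 1), (10, 2), (10, 3), (13, 0), (13, 1), (13, 2), (13, 3), (14, 0), (14, 1), (14, 2), (14, 3), (15, 0), (15, 1), (15, 2), (15, 3), (16, 0), (16, 1), (16, 2), (16, 3), (17, 0), (17, 1), (17, 2), (17, 3), (18, 0), (18, 1), (18, 2), (18, 3), (21, 0), (21, 1), (21, 2), (21, 3), (22, 0), (22, 1), (22, 2), (22, 3), (23, 0), (23, 1), (23, 2), (23, 3), (24, 0), (24, 1), (24, 2), (24, 3), (25, 0), (25, 1), (25, 2), (25, 3), (26, 0), (26, 1), (26, 2), (26, 3), (29, 0), (29, 1), (29, 2), (29, 3), (30, 0), (30, 1), (30, 2), (30, 3), (31, 0), (31, 1), (31, 2), (31, 3)]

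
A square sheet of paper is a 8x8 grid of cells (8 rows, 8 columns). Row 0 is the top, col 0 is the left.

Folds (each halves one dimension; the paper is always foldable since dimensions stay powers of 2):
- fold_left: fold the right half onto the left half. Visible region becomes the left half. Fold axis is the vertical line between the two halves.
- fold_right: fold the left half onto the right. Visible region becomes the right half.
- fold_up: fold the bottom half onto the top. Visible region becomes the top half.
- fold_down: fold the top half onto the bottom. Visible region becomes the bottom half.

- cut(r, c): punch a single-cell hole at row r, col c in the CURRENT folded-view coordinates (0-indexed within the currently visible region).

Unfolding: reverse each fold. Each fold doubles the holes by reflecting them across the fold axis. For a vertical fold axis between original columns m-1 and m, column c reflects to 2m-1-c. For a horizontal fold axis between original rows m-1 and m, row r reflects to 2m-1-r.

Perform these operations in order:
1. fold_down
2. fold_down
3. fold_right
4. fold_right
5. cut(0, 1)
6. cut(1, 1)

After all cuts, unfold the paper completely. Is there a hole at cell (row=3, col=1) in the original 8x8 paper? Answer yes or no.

Answer: no

Derivation:
Op 1 fold_down: fold axis h@4; visible region now rows[4,8) x cols[0,8) = 4x8
Op 2 fold_down: fold axis h@6; visible region now rows[6,8) x cols[0,8) = 2x8
Op 3 fold_right: fold axis v@4; visible region now rows[6,8) x cols[4,8) = 2x4
Op 4 fold_right: fold axis v@6; visible region now rows[6,8) x cols[6,8) = 2x2
Op 5 cut(0, 1): punch at orig (6,7); cuts so far [(6, 7)]; region rows[6,8) x cols[6,8) = 2x2
Op 6 cut(1, 1): punch at orig (7,7); cuts so far [(6, 7), (7, 7)]; region rows[6,8) x cols[6,8) = 2x2
Unfold 1 (reflect across v@6): 4 holes -> [(6, 4), (6, 7), (7, 4), (7, 7)]
Unfold 2 (reflect across v@4): 8 holes -> [(6, 0), (6, 3), (6, 4), (6, 7), (7, 0), (7, 3), (7, 4), (7, 7)]
Unfold 3 (reflect across h@6): 16 holes -> [(4, 0), (4, 3), (4, 4), (4, 7), (5, 0), (5, 3), (5, 4), (5, 7), (6, 0), (6, 3), (6, 4), (6, 7), (7, 0), (7, 3), (7, 4), (7, 7)]
Unfold 4 (reflect across h@4): 32 holes -> [(0, 0), (0, 3), (0, 4), (0, 7), (1, 0), (1, 3), (1, 4), (1, 7), (2, 0), (2, 3), (2, 4), (2, 7), (3, 0), (3, 3), (3, 4), (3, 7), (4, 0), (4, 3), (4, 4), (4, 7), (5, 0), (5, 3), (5, 4), (5, 7), (6, 0), (6, 3), (6, 4), (6, 7), (7, 0), (7, 3), (7, 4), (7, 7)]
Holes: [(0, 0), (0, 3), (0, 4), (0, 7), (1, 0), (1, 3), (1, 4), (1, 7), (2, 0), (2, 3), (2, 4), (2, 7), (3, 0), (3, 3), (3, 4), (3, 7), (4, 0), (4, 3), (4, 4), (4, 7), (5, 0), (5, 3), (5, 4), (5, 7), (6, 0), (6, 3), (6, 4), (6, 7), (7, 0), (7, 3), (7, 4), (7, 7)]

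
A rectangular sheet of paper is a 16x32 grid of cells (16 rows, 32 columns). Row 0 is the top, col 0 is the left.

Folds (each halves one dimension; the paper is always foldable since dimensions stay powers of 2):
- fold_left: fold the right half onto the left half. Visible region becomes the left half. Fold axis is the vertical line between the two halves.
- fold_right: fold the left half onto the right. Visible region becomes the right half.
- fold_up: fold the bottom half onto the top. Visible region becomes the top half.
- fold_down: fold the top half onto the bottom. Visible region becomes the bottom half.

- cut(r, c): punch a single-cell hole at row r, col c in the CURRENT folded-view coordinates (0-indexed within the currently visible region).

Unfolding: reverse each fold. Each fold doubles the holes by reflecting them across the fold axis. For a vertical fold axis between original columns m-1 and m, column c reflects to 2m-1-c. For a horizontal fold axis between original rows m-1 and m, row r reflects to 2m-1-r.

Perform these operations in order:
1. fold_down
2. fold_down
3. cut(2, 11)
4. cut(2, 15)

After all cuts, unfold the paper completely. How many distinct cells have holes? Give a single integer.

Op 1 fold_down: fold axis h@8; visible region now rows[8,16) x cols[0,32) = 8x32
Op 2 fold_down: fold axis h@12; visible region now rows[12,16) x cols[0,32) = 4x32
Op 3 cut(2, 11): punch at orig (14,11); cuts so far [(14, 11)]; region rows[12,16) x cols[0,32) = 4x32
Op 4 cut(2, 15): punch at orig (14,15); cuts so far [(14, 11), (14, 15)]; region rows[12,16) x cols[0,32) = 4x32
Unfold 1 (reflect across h@12): 4 holes -> [(9, 11), (9, 15), (14, 11), (14, 15)]
Unfold 2 (reflect across h@8): 8 holes -> [(1, 11), (1, 15), (6, 11), (6, 15), (9, 11), (9, 15), (14, 11), (14, 15)]

Answer: 8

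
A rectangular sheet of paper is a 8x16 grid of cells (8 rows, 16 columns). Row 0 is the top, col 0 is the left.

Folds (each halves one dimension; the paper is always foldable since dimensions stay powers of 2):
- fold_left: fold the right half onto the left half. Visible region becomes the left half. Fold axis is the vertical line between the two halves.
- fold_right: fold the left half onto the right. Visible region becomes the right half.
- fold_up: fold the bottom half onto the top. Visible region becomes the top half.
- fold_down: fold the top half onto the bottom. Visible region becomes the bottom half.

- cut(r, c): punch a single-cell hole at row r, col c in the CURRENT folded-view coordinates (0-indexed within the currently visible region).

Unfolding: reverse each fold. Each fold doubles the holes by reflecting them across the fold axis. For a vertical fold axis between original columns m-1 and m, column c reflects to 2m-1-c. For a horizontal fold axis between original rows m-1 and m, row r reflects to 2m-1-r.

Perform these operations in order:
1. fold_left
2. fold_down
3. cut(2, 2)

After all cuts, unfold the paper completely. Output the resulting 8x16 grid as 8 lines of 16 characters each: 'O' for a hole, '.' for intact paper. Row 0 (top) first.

Op 1 fold_left: fold axis v@8; visible region now rows[0,8) x cols[0,8) = 8x8
Op 2 fold_down: fold axis h@4; visible region now rows[4,8) x cols[0,8) = 4x8
Op 3 cut(2, 2): punch at orig (6,2); cuts so far [(6, 2)]; region rows[4,8) x cols[0,8) = 4x8
Unfold 1 (reflect across h@4): 2 holes -> [(1, 2), (6, 2)]
Unfold 2 (reflect across v@8): 4 holes -> [(1, 2), (1, 13), (6, 2), (6, 13)]

Answer: ................
..O..........O..
................
................
................
................
..O..........O..
................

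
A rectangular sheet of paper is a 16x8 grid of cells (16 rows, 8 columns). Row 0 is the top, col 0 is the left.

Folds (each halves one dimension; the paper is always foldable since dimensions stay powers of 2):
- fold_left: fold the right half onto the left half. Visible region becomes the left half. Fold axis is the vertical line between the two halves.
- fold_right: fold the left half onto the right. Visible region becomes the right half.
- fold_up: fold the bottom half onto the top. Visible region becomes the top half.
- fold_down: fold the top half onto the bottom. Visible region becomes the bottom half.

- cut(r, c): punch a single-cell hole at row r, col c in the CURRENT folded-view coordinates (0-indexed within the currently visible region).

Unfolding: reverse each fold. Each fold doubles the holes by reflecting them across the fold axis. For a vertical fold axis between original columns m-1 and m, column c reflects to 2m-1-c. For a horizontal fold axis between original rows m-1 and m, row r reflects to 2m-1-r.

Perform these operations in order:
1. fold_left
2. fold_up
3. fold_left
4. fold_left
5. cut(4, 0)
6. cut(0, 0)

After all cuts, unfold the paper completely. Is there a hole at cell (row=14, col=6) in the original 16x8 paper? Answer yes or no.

Op 1 fold_left: fold axis v@4; visible region now rows[0,16) x cols[0,4) = 16x4
Op 2 fold_up: fold axis h@8; visible region now rows[0,8) x cols[0,4) = 8x4
Op 3 fold_left: fold axis v@2; visible region now rows[0,8) x cols[0,2) = 8x2
Op 4 fold_left: fold axis v@1; visible region now rows[0,8) x cols[0,1) = 8x1
Op 5 cut(4, 0): punch at orig (4,0); cuts so far [(4, 0)]; region rows[0,8) x cols[0,1) = 8x1
Op 6 cut(0, 0): punch at orig (0,0); cuts so far [(0, 0), (4, 0)]; region rows[0,8) x cols[0,1) = 8x1
Unfold 1 (reflect across v@1): 4 holes -> [(0, 0), (0, 1), (4, 0), (4, 1)]
Unfold 2 (reflect across v@2): 8 holes -> [(0, 0), (0, 1), (0, 2), (0, 3), (4, 0), (4, 1), (4, 2), (4, 3)]
Unfold 3 (reflect across h@8): 16 holes -> [(0, 0), (0, 1), (0, 2), (0, 3), (4, 0), (4, 1), (4, 2), (4, 3), (11, 0), (11, 1), (11, 2), (11, 3), (15, 0), (15, 1), (15, 2), (15, 3)]
Unfold 4 (reflect across v@4): 32 holes -> [(0, 0), (0, 1), (0, 2), (0, 3), (0, 4), (0, 5), (0, 6), (0, 7), (4, 0), (4, 1), (4, 2), (4, 3), (4, 4), (4, 5), (4, 6), (4, 7), (11, 0), (11, 1), (11, 2), (11, 3), (11, 4), (11, 5), (11, 6), (11, 7), (15, 0), (15, 1), (15, 2), (15, 3), (15, 4), (15, 5), (15, 6), (15, 7)]
Holes: [(0, 0), (0, 1), (0, 2), (0, 3), (0, 4), (0, 5), (0, 6), (0, 7), (4, 0), (4, 1), (4, 2), (4, 3), (4, 4), (4, 5), (4, 6), (4, 7), (11, 0), (11, 1), (11, 2), (11, 3), (11, 4), (11, 5), (11, 6), (11, 7), (15, 0), (15, 1), (15, 2), (15, 3), (15, 4), (15, 5), (15, 6), (15, 7)]

Answer: no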